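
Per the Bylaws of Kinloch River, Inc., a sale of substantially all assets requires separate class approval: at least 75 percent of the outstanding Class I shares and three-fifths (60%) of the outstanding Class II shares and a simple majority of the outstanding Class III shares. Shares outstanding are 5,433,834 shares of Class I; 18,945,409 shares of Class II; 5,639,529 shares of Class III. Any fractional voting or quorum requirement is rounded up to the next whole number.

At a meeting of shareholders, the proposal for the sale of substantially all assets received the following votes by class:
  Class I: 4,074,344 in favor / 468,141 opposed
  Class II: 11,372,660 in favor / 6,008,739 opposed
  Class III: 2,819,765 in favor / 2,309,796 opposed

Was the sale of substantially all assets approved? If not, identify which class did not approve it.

Not approved — the Class I shares did not give the required vote.

Class I: 3/4 of 5433834 = 4075375.50, rounded up to 4075376; 4,075,376 required, 4,074,344 in favor — not approved.
Class II: 3/5 of 18945409 = 11367245.40, rounded up to 11367246; 11,367,246 required, 11,372,660 in favor — approved.
Class III: a majority of 5639529 is 2819765; 2,819,765 required, 2,819,765 in favor — approved.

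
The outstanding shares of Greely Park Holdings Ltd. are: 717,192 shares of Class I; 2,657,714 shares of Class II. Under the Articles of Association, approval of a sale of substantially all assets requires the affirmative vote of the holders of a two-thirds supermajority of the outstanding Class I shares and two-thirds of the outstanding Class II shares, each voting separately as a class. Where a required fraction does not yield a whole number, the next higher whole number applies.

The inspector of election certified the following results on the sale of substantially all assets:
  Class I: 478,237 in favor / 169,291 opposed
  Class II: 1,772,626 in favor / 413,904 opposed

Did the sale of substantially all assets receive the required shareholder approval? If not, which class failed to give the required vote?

Approved — every class gave the required vote.

Class I: 2/3 of 717192 = 478128; 478,128 required, 478,237 in favor — approved.
Class II: 2/3 of 2657714 = 1771809.33, rounded up to 1771810; 1,771,810 required, 1,772,626 in favor — approved.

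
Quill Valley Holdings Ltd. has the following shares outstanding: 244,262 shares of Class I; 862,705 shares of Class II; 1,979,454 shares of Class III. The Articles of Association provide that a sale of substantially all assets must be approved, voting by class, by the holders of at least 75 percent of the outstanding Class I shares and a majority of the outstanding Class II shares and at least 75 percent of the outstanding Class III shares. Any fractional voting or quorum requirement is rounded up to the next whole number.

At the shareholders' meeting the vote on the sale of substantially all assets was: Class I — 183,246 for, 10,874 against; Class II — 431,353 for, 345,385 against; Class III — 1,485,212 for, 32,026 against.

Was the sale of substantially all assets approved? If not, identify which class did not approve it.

Class I: 3/4 of 244262 = 183196.50, rounded up to 183197; 183,197 required, 183,246 in favor — approved.
Class II: a majority of 862705 is 431353; 431,353 required, 431,353 in favor — approved.
Class III: 3/4 of 1979454 = 1484590.50, rounded up to 1484591; 1,484,591 required, 1,485,212 in favor — approved.

Approved — every class gave the required vote.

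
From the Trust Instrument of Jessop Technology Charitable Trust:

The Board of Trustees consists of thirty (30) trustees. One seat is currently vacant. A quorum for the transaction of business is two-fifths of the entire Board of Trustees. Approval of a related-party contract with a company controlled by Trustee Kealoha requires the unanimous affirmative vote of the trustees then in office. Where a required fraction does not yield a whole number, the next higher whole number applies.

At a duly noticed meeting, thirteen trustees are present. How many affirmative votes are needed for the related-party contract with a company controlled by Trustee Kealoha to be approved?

The related-party contract with a company controlled by Trustee Kealoha requires the unanimous vote of the trustees then in office (29).
Unanimous means all 29.
(Only 13 can vote, so the related-party contract with a company controlled by Trustee Kealoha cannot pass at this meeting, but the required vote is still 29.)

29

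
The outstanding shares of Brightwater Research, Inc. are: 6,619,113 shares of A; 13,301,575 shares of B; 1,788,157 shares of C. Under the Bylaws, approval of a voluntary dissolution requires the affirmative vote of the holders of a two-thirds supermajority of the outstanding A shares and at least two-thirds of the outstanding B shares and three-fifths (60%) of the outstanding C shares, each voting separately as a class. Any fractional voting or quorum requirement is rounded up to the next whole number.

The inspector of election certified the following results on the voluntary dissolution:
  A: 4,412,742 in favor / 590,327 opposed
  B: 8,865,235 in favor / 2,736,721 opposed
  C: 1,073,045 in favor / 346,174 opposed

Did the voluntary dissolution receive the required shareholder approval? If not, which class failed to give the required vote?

A: 2/3 of 6619113 = 4412742; 4,412,742 required, 4,412,742 in favor — approved.
B: 2/3 of 13301575 = 8867716.67, rounded up to 8867717; 8,867,717 required, 8,865,235 in favor — not approved.
C: 3/5 of 1788157 = 1072894.20, rounded up to 1072895; 1,072,895 required, 1,073,045 in favor — approved.

Not approved — the B shares did not give the required vote.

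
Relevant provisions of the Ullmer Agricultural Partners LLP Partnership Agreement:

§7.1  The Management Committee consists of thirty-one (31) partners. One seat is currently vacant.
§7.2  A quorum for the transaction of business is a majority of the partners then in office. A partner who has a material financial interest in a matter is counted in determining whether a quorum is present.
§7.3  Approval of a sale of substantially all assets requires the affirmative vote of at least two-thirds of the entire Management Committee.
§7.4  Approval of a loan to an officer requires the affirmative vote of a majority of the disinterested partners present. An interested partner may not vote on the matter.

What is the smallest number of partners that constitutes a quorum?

A majority of 30 is 16.

16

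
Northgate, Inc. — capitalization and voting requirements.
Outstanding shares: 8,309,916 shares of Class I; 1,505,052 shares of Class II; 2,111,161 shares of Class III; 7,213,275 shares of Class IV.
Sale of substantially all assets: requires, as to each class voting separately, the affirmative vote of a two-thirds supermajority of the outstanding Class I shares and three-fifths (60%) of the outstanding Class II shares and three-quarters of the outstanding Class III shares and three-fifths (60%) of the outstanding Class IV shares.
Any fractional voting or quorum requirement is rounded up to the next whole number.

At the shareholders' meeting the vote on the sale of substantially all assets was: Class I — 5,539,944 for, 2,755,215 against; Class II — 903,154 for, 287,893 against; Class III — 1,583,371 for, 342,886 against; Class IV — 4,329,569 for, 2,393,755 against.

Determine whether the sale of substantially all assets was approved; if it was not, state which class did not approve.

Class I: 2/3 of 8309916 = 5539944; 5,539,944 required, 5,539,944 in favor — approved.
Class II: 3/5 of 1505052 = 903031.20, rounded up to 903032; 903,032 required, 903,154 in favor — approved.
Class III: 3/4 of 2111161 = 1583370.75, rounded up to 1583371; 1,583,371 required, 1,583,371 in favor — approved.
Class IV: 3/5 of 7213275 = 4327965; 4,327,965 required, 4,329,569 in favor — approved.

Approved — every class gave the required vote.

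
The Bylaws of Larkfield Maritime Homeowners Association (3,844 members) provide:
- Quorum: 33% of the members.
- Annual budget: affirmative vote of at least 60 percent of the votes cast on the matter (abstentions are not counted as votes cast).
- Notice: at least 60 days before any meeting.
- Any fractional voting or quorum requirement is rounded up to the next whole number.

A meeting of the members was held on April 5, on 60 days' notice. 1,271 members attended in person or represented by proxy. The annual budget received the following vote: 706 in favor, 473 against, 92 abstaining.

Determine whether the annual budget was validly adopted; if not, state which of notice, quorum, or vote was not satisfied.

Invalid — vote requirement not satisfied.

Notice: 60 days given; 60 required. Satisfied.
Quorum: 33% of 3,844 = 1,268.52, rounded up to 1,269; 1,271 present. Satisfied.
Vote: requires three-fifths of the votes cast (1,271 − 92 abstaining = 1,179); 3/5 of 1179 = 707.40, rounded up to 708, so 708 needed; 706 in favor. Not satisfied.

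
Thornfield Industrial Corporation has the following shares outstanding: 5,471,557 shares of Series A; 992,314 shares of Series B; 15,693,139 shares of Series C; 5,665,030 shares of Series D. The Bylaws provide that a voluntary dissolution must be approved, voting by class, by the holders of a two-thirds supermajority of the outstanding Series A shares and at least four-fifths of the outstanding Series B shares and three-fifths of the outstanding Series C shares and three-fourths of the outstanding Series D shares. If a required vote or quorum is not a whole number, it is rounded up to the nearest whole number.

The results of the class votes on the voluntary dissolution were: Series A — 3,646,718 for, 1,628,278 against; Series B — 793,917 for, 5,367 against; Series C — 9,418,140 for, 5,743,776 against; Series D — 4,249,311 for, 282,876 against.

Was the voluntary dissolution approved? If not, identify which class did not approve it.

Series A: 2/3 of 5471557 = 3647704.67, rounded up to 3647705; 3,647,705 required, 3,646,718 in favor — not approved.
Series B: 4/5 of 992314 = 793851.20, rounded up to 793852; 793,852 required, 793,917 in favor — approved.
Series C: 3/5 of 15693139 = 9415883.40, rounded up to 9415884; 9,415,884 required, 9,418,140 in favor — approved.
Series D: 3/4 of 5665030 = 4248772.50, rounded up to 4248773; 4,248,773 required, 4,249,311 in favor — approved.

Not approved — the Series A shares did not give the required vote.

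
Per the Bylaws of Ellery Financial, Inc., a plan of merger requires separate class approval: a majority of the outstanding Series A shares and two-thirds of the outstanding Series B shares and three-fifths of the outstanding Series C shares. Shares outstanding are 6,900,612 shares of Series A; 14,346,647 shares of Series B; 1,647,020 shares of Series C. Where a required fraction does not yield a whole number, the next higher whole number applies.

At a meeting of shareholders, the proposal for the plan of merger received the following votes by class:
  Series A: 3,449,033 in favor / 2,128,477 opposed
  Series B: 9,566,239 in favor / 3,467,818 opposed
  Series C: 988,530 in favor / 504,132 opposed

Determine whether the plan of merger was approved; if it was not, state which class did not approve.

Not approved — the Series A shares did not give the required vote.

Series A: a majority of 6900612 is 3450307; 3,450,307 required, 3,449,033 in favor — not approved.
Series B: 2/3 of 14346647 = 9564431.33, rounded up to 9564432; 9,564,432 required, 9,566,239 in favor — approved.
Series C: 3/5 of 1647020 = 988212; 988,212 required, 988,530 in favor — approved.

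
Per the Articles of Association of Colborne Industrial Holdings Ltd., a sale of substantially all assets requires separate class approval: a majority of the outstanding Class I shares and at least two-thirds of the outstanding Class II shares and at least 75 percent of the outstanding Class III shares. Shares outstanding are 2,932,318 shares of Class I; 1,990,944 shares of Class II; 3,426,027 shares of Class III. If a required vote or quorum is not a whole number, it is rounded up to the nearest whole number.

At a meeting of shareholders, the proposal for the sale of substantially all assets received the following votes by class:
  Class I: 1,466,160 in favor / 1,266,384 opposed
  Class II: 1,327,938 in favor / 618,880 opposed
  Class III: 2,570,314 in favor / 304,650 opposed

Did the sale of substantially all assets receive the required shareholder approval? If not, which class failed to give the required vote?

Class I: a majority of 2932318 is 1466160; 1,466,160 required, 1,466,160 in favor — approved.
Class II: 2/3 of 1990944 = 1327296; 1,327,296 required, 1,327,938 in favor — approved.
Class III: 3/4 of 3426027 = 2569520.25, rounded up to 2569521; 2,569,521 required, 2,570,314 in favor — approved.

Approved — every class gave the required vote.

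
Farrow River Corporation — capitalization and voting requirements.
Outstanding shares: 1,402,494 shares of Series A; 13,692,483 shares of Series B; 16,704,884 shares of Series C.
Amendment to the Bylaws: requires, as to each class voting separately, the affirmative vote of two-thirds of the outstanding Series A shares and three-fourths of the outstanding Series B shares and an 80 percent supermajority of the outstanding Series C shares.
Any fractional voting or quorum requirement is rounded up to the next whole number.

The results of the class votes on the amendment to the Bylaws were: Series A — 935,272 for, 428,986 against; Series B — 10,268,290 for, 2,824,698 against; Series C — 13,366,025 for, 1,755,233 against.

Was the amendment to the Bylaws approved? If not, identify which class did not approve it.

Series A: 2/3 of 1402494 = 934996; 934,996 required, 935,272 in favor — approved.
Series B: 3/4 of 13692483 = 10269362.25, rounded up to 10269363; 10,269,363 required, 10,268,290 in favor — not approved.
Series C: 4/5 of 16704884 = 13363907.20, rounded up to 13363908; 13,363,908 required, 13,366,025 in favor — approved.

Not approved — the Series B shares did not give the required vote.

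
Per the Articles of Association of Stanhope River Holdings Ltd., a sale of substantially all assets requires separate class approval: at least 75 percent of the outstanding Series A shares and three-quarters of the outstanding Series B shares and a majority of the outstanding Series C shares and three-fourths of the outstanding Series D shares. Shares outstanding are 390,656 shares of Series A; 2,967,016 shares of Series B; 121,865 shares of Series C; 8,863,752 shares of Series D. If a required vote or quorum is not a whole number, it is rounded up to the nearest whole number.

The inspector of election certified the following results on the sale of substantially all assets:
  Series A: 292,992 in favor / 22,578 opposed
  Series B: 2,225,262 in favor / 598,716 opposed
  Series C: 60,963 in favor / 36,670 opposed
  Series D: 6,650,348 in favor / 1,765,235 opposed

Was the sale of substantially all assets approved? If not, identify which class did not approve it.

Approved — every class gave the required vote.

Series A: 3/4 of 390656 = 292992; 292,992 required, 292,992 in favor — approved.
Series B: 3/4 of 2967016 = 2225262; 2,225,262 required, 2,225,262 in favor — approved.
Series C: a majority of 121865 is 60933; 60,933 required, 60,963 in favor — approved.
Series D: 3/4 of 8863752 = 6647814; 6,647,814 required, 6,650,348 in favor — approved.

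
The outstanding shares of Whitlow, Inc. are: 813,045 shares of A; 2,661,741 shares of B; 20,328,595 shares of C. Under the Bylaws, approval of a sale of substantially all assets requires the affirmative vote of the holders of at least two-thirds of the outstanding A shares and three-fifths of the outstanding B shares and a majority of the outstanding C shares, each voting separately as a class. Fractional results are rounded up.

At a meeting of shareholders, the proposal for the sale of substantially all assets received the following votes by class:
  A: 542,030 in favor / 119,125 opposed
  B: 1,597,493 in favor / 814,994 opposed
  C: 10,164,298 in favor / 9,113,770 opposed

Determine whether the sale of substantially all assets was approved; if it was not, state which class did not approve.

A: 2/3 of 813045 = 542030; 542,030 required, 542,030 in favor — approved.
B: 3/5 of 2661741 = 1597044.60, rounded up to 1597045; 1,597,045 required, 1,597,493 in favor — approved.
C: a majority of 20328595 is 10164298; 10,164,298 required, 10,164,298 in favor — approved.

Approved — every class gave the required vote.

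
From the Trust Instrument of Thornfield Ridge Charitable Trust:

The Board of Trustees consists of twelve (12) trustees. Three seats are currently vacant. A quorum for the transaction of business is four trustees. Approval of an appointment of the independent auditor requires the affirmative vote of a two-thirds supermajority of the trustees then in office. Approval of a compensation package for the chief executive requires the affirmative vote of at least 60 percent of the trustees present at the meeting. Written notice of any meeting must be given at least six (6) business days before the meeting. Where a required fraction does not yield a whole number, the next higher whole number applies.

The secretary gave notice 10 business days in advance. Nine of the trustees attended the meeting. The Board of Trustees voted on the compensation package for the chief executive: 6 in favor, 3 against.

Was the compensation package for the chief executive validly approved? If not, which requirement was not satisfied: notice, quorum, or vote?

Notice: 10 business days given; 6 required (10 ≥ 6). Satisfied.
Quorum: 9 present; quorum is 4. Satisfied.
Vote: the compensation package for the chief executive requires three-fifths of the trustees present (9). 3/5 of 9 = 5.40, rounded up to 6, so 6 affirmative votes are needed; 6 voted in favor. Satisfied.

Valid — all requirements satisfied.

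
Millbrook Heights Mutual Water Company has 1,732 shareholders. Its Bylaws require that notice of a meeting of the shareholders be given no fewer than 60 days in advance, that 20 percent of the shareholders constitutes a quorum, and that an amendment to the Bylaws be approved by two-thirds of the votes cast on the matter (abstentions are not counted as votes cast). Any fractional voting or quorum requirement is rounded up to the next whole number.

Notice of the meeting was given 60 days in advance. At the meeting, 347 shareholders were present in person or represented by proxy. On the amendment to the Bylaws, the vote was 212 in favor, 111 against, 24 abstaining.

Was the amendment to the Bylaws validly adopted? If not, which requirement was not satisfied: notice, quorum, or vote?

Notice: 60 days given; 60 required. Satisfied.
Quorum: 20% of 1,732 = 346.40, rounded up to 347; 347 present. Satisfied.
Vote: requires two-thirds of the votes cast (347 − 24 abstaining = 323); 2/3 of 323 = 215.33, rounded up to 216, so 216 needed; 212 in favor. Not satisfied.

Invalid — vote requirement not satisfied.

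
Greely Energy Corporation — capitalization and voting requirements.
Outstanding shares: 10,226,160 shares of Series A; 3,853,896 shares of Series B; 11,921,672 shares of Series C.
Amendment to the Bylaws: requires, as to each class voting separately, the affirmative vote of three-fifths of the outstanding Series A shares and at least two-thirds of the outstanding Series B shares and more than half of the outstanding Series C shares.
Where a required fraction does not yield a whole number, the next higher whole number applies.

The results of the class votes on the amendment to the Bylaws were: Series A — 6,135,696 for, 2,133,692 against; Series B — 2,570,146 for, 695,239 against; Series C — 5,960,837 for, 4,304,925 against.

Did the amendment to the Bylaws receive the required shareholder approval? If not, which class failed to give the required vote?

Series A: 3/5 of 10226160 = 6135696; 6,135,696 required, 6,135,696 in favor — approved.
Series B: 2/3 of 3853896 = 2569264; 2,569,264 required, 2,570,146 in favor — approved.
Series C: a majority of 11921672 is 5960837; 5,960,837 required, 5,960,837 in favor — approved.

Approved — every class gave the required vote.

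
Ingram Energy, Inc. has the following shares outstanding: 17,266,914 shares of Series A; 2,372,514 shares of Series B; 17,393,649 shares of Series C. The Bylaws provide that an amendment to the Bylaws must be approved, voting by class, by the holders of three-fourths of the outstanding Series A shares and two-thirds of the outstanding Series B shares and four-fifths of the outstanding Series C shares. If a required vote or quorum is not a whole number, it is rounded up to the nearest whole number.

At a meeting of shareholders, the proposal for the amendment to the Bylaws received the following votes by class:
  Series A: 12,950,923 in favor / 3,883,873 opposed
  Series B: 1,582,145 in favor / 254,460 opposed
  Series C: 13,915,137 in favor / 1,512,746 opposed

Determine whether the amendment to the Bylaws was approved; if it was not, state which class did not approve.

Series A: 3/4 of 17266914 = 12950185.50, rounded up to 12950186; 12,950,186 required, 12,950,923 in favor — approved.
Series B: 2/3 of 2372514 = 1581676; 1,581,676 required, 1,582,145 in favor — approved.
Series C: 4/5 of 17393649 = 13914919.20, rounded up to 13914920; 13,914,920 required, 13,915,137 in favor — approved.

Approved — every class gave the required vote.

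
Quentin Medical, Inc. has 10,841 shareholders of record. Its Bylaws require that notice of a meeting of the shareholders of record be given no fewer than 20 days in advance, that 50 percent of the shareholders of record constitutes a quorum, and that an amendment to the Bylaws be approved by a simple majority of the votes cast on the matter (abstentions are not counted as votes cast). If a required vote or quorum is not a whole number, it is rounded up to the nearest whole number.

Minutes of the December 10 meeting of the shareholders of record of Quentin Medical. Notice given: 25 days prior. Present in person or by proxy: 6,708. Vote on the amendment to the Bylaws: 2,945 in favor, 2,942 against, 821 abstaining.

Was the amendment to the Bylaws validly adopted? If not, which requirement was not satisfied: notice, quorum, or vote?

Valid — all requirements satisfied.

Notice: 25 days given; 20 required. Satisfied.
Quorum: 50% of 10,841 = 5,420.50, rounded up to 5,421; 6,708 present. Satisfied.
Vote: requires a majority of the votes cast (6,708 − 821 abstaining = 5,887); a majority of 5887 is 2944, so 2,944 needed; 2,945 in favor. Satisfied.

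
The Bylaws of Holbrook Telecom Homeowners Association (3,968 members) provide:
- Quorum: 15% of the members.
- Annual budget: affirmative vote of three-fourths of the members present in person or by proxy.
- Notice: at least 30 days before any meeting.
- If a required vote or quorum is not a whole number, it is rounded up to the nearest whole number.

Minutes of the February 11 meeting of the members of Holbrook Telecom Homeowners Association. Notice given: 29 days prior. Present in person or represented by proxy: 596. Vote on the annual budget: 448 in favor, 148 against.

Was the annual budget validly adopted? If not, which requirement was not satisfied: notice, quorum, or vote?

Invalid — notice requirement not satisfied.

Notice: 29 days given; 30 required. Not satisfied.
Quorum: 15% of 3,968 = 595.20, rounded up to 596; 596 present. Satisfied.
Vote: requires three-fourths of those present (596); 3/4 of 596 = 447, so 447 needed; 448 in favor. Satisfied.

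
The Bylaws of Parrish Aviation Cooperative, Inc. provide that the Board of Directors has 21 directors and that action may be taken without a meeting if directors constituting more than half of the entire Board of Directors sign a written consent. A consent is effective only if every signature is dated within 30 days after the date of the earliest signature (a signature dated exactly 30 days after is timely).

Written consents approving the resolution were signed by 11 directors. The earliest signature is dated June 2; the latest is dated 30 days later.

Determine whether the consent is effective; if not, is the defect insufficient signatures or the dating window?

Signatures required: more than half of 21 — a majority of 21 is 11, so 11 needed; 11 signed. Sufficient.
Dating window: the latest signature is 30 days after the earliest; the limit is 30 days. Within the window.

Effective — both the signature and dating-window requirements are satisfied.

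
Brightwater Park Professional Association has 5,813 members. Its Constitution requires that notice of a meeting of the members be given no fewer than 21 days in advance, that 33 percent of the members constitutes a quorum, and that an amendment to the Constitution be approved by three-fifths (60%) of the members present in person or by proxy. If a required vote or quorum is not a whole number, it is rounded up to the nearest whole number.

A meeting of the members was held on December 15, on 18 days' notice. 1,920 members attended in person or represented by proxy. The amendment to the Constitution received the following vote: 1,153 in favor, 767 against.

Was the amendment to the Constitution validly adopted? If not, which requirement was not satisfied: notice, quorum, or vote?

Notice: 18 days given; 21 required. Not satisfied.
Quorum: 33% of 5,813 = 1,918.29, rounded up to 1,919; 1,920 present. Satisfied.
Vote: requires three-fifths of those present (1,920); 3/5 of 1920 = 1152, so 1,152 needed; 1,153 in favor. Satisfied.

Invalid — notice requirement not satisfied.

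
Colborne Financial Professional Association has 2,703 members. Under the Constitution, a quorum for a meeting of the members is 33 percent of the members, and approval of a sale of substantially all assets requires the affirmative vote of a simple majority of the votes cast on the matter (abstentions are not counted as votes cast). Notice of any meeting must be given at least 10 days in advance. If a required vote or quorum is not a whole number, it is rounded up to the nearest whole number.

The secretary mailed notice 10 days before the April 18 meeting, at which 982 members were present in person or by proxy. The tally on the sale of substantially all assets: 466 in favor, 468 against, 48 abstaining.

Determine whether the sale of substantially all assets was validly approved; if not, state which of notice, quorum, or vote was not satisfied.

Notice: 10 days given; 10 required. Satisfied.
Quorum: 33% of 2,703 = 891.99, rounded up to 892; 982 present. Satisfied.
Vote: requires a majority of the votes cast (982 − 48 abstaining = 934); a majority of 934 is 468, so 468 needed; 466 in favor. Not satisfied.

Invalid — vote requirement not satisfied.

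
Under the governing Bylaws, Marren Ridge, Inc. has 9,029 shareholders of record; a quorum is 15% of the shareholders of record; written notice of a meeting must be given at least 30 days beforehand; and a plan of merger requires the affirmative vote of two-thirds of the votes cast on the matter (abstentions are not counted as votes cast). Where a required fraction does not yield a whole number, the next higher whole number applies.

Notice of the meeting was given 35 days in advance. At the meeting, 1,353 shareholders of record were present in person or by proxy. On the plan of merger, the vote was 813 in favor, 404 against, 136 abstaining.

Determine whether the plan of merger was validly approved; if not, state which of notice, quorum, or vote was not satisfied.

Invalid — quorum requirement not satisfied.

Notice: 35 days given; 30 required. Satisfied.
Quorum: 15% of 9,029 = 1,354.35, rounded up to 1,355; 1,353 present. Not satisfied.
Vote: requires two-thirds of the votes cast (1,353 − 136 abstaining = 1,217); 2/3 of 1217 = 811.33, rounded up to 812, so 812 needed; 813 in favor. Satisfied.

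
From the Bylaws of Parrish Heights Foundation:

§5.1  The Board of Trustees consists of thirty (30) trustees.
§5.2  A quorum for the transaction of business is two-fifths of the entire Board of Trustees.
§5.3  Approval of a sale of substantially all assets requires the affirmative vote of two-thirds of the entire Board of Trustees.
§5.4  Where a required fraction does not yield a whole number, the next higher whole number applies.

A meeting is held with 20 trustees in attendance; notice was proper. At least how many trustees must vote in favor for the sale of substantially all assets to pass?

20

The sale of substantially all assets requires two-thirds of the entire Board of Trustees (30).
2/3 of 30 = 20.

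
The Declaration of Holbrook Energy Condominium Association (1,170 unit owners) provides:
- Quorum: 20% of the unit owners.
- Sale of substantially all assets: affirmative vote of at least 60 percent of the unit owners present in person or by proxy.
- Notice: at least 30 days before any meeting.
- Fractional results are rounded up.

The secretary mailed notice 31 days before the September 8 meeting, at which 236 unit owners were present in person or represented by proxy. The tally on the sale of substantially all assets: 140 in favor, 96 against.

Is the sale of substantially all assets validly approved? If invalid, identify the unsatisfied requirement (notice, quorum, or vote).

Notice: 31 days given; 30 required. Satisfied.
Quorum: 20% of 1,170 = 234; 236 present. Satisfied.
Vote: requires three-fifths of those present (236); 3/5 of 236 = 141.60, rounded up to 142, so 142 needed; 140 in favor. Not satisfied.

Invalid — vote requirement not satisfied.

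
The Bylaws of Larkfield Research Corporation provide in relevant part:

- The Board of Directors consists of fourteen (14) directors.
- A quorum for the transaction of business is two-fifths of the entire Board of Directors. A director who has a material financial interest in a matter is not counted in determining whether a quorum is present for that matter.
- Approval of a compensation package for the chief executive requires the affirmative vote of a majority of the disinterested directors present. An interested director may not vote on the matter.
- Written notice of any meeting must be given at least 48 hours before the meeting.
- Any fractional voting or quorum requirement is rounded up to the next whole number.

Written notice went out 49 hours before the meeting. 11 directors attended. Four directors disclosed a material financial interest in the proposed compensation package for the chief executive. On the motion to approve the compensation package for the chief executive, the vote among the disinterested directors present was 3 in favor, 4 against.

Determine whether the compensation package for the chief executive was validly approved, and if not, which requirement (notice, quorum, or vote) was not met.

Invalid — vote requirement not satisfied.

Notice: 49 hours given; 48 required (49 ≥ 48). Satisfied.
Quorum: 11 present, but the 4 interested directors do not count, leaving 7. Quorum is 6. Satisfied.
Vote: the compensation package for the chief executive requires a majority of the disinterested directors present (11 − 4 = 7). A majority of 7 is 4, so 4 affirmative votes are needed; 3 voted in favor. Not satisfied.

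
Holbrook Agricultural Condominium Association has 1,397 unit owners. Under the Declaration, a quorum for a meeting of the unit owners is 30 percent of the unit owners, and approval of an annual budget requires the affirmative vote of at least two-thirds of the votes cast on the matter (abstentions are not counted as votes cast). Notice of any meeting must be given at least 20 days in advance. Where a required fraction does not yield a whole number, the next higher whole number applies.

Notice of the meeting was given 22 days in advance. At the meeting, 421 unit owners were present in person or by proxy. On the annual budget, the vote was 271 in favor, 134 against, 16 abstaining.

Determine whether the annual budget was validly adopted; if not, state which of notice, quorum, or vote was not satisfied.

Valid — all requirements satisfied.

Notice: 22 days given; 20 required. Satisfied.
Quorum: 30% of 1,397 = 419.10, rounded up to 420; 421 present. Satisfied.
Vote: requires two-thirds of the votes cast (421 − 16 abstaining = 405); 2/3 of 405 = 270, so 270 needed; 271 in favor. Satisfied.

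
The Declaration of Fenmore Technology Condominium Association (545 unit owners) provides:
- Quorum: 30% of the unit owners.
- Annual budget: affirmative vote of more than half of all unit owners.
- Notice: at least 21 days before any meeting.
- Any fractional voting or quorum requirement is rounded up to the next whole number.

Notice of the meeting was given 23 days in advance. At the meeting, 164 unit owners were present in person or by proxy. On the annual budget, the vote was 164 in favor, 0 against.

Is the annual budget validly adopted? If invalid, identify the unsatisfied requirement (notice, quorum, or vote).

Invalid — vote requirement not satisfied.

Notice: 23 days given; 21 required. Satisfied.
Quorum: 30% of 545 = 163.50, rounded up to 164; 164 present. Satisfied.
Vote: requires a majority of all unit owners (545); a majority of 545 is 273, so 273 needed; 164 in favor. Not satisfied.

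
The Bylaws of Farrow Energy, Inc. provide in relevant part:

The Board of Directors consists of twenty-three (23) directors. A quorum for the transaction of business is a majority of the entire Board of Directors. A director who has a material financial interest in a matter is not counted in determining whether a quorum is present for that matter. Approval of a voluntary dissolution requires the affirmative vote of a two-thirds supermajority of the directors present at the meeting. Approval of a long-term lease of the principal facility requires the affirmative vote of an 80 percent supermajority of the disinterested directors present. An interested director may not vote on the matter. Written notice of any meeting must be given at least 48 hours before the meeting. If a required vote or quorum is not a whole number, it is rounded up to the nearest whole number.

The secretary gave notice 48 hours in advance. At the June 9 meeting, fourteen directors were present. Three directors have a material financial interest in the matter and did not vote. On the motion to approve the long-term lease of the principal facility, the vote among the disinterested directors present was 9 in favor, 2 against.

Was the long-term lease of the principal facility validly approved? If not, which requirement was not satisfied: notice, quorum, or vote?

Invalid — quorum requirement not satisfied.

Notice: 48 hours given; 48 required (48 ≥ 48). Satisfied.
Quorum: 14 present, but the 3 interested directors do not count, leaving 11. Quorum is 12. Not satisfied.
Vote: the long-term lease of the principal facility requires four-fifths of the disinterested directors present (14 − 3 = 11). 4/5 of 11 = 8.80, rounded up to 9, so 9 affirmative votes are needed; 9 voted in favor. Satisfied. (Moot — without a quorum no business can be validly transacted.)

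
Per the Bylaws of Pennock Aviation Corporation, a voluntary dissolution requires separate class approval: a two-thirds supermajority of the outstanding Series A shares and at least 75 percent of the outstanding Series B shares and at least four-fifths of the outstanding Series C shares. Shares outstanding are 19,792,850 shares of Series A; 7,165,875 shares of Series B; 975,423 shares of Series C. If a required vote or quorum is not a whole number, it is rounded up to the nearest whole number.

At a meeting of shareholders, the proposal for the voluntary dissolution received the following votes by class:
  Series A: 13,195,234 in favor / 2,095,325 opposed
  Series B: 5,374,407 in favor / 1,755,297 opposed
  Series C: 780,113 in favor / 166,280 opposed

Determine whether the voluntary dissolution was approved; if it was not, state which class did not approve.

Series A: 2/3 of 19792850 = 13195233.33, rounded up to 13195234; 13,195,234 required, 13,195,234 in favor — approved.
Series B: 3/4 of 7165875 = 5374406.25, rounded up to 5374407; 5,374,407 required, 5,374,407 in favor — approved.
Series C: 4/5 of 975423 = 780338.40, rounded up to 780339; 780,339 required, 780,113 in favor — not approved.

Not approved — the Series C shares did not give the required vote.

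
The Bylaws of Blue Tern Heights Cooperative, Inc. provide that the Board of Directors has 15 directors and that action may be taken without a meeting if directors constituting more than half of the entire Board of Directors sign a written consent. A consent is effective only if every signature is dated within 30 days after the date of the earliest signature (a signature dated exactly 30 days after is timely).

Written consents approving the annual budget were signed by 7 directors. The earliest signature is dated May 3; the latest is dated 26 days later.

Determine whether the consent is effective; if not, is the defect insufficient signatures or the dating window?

Not effective — insufficient signatures.

Signatures required: more than half of 15 — a majority of 15 is 8, so 8 needed; 7 signed. Insufficient.
Dating window: the latest signature is 26 days after the earliest; the limit is 30 days. Within the window.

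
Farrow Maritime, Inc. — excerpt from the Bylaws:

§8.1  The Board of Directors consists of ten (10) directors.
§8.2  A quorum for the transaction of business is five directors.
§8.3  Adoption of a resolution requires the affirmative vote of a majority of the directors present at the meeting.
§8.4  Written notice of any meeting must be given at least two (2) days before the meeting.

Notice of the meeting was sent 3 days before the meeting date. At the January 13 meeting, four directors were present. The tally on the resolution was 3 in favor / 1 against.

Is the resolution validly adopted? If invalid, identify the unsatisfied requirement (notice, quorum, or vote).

Notice: 3 days given; 2 required (3 ≥ 2). Satisfied.
Quorum: 4 present; quorum is 5. Not satisfied.
Vote: the resolution requires a majority of the directors present (4). A majority of 4 is 3, so 3 affirmative votes are needed; 3 voted in favor. Satisfied. (Moot — without a quorum no business can be validly transacted.)

Invalid — quorum requirement not satisfied.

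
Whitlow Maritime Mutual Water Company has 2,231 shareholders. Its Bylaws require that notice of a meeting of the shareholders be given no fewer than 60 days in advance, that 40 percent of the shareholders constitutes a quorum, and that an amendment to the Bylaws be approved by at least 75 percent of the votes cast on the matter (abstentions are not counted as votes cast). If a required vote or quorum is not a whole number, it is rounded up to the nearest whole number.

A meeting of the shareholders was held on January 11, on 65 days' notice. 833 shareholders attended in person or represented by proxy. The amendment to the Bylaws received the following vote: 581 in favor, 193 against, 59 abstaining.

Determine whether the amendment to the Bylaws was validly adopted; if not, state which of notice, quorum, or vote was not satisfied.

Invalid — quorum requirement not satisfied.

Notice: 65 days given; 60 required. Satisfied.
Quorum: 40% of 2,231 = 892.40, rounded up to 893; 833 present. Not satisfied.
Vote: requires three-fourths of the votes cast (833 − 59 abstaining = 774); 3/4 of 774 = 580.50, rounded up to 581, so 581 needed; 581 in favor. Satisfied.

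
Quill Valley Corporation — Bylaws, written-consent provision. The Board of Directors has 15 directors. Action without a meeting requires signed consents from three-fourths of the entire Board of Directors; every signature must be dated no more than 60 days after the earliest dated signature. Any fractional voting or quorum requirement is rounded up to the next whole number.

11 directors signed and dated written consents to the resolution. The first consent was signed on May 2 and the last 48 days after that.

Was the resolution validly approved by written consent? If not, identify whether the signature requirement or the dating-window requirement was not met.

Not effective — insufficient signatures.

Signatures required: three-fourths of 15 — 3/4 of 15 = 11.25, rounded up to 12, so 12 needed; 11 signed. Insufficient.
Dating window: the latest signature is 48 days after the earliest; the limit is 60 days. Within the window.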